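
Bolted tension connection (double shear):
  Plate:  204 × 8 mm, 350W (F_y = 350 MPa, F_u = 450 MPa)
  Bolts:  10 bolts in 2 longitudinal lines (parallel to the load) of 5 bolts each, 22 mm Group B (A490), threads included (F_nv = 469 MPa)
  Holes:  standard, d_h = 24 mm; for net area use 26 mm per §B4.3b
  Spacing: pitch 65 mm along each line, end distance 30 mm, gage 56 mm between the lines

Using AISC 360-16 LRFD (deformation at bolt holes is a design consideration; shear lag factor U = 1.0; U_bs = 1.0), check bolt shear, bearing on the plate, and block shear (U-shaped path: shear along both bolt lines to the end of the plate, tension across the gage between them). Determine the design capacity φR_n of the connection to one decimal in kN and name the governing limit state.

Bolt shear: A_b = π(22)²/4 = 380.13 mm². φR_n = 0.75 × 469 × 380.13 × 10 × 2 = 2674.2 kN.
Bearing (8 mm plate, F_u = 450 MPa): end bolts L_c = 30 − 24/2 = 18, R_n = min(1.2×18×8×450, 2.4×22×8×450) = 77.76 kN/bolt; interior L_c = 65 − 24 = 41, R_n = 177.12 kN/bolt. φR_n = 0.75 × (2×77.76 + 8×177.12) = 1179.4 kN.
Block shear: shear path 2×[30+4×65] = 2×290 mm, A_gv = 4640, A_nv = 2×(290 − 4.5×26)×8 = 2768 mm²; tension across gage: (56 − 1×26)×8 = 240 mm². R_n = min(0.6×450×2768, 0.6×350×4640) + 1.0×450×240 = min(747.36, 974.4) + 108 = 855.36 kN. φR_n = 0.75 × 855.36 = 641.5 kN.
Governing: min(2674.2, 1179.4, 641.5) = 641.5 kN → block shear.

641.5 kN (block shear governs)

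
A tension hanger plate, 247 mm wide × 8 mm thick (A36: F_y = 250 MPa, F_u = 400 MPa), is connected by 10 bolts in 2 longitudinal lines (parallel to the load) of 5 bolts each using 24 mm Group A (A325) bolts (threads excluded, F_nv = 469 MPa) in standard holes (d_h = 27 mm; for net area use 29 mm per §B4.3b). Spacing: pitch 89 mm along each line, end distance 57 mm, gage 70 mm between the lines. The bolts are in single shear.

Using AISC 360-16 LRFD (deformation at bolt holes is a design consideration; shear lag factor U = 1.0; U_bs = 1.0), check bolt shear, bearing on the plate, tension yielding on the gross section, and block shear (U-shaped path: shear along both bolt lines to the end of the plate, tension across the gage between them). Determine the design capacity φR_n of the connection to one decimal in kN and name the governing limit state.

444.6 kN (gross-section yield governs)

Bolt shear: A_b = π(24)²/4 = 452.39 mm². φR_n = 0.75 × 469 × 452.39 × 10 × 1 = 1591.3 kN.
Bearing (8 mm plate, F_u = 400 MPa): end bolts L_c = 57 − 27/2 = 43.5, R_n = min(1.2×43.5×8×400, 2.4×24×8×400) = 167.04 kN/bolt; interior L_c = 89 − 27 = 62, R_n = 184.32 kN/bolt. φR_n = 0.75 × (2×167.04 + 8×184.32) = 1356.5 kN.
Tension yield (gross): A_g = 247×8 = 1976 mm². φR_n = 0.90 × 250 × 1976 = 444.6 kN.
Block shear: shear path 2×[57+4×89] = 2×413 mm, A_gv = 6608, A_nv = 2×(413 − 4.5×29)×8 = 4520 mm²; tension across gage: (70 − 1×29)×8 = 328 mm². R_n = min(0.6×400×4520, 0.6×250×6608) + 1.0×400×328 = min(1084.8, 991.2) + 131.2 = 1122.4 kN. φR_n = 0.75 × 1122.4 = 841.8 kN.
Governing: min(1591.3, 1356.5, 444.6, 841.8) = 444.6 kN → gross-section yield.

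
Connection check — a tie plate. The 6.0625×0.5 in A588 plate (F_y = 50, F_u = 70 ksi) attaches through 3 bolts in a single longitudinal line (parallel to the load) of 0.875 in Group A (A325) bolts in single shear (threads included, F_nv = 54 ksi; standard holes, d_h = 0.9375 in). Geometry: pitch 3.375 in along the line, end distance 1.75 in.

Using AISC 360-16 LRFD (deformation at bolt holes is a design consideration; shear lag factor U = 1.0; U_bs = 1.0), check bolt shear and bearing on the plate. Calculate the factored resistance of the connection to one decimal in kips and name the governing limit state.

Bolt shear: A_b = π(0.875)²/4 = 0.60132 in². φR_n = 0.75 × 54 × 0.60132 × 3 × 1 = 73.1 kips.
Bearing (0.5 in plate, F_u = 70 ksi): end bolts L_c = 1.75 − 0.9375/2 = 1.28125, R_n = min(1.2×1.28125×0.5×70, 2.4×0.875×0.5×70) = 53.813 kips/bolt; interior L_c = 3.375 − 0.9375 = 2.4375, R_n = 73.5 kips/bolt. φR_n = 0.75 × (1×53.813 + 2×73.5) = 150.6 kips.
Governing: min(73.1, 150.6) = 73.1 kips → bolt shear.

73.1 kips (bolt shear governs)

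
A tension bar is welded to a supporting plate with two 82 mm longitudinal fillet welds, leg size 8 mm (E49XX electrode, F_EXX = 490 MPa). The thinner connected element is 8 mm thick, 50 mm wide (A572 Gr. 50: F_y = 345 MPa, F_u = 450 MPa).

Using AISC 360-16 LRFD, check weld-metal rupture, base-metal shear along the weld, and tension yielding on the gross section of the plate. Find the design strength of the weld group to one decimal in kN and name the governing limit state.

124.2 kN (gross-section yield governs)

Weld metal: throat = 0.707×8 = 5.656 mm, L = 2×82 = 164 mm. φR_n = 0.75 × 0.6 × 490 × 5.656 × 164 = 204.5 kN.
Base metal shear (8 mm plate): yield φR_n = 1.0×0.6×345×8×164 = 271.6 kN; rupture φR_n = 0.75×0.6×450×8×164 = 265.7 kN; take 265.7 kN (rupture).
Tension yield (gross): A_g = 50×8 = 400 mm². φR_n = 0.90 × 345 × 400 = 124.2 kN.
Governing: min(204.5, 265.7, 124.2) = 124.2 kN → gross-section yield.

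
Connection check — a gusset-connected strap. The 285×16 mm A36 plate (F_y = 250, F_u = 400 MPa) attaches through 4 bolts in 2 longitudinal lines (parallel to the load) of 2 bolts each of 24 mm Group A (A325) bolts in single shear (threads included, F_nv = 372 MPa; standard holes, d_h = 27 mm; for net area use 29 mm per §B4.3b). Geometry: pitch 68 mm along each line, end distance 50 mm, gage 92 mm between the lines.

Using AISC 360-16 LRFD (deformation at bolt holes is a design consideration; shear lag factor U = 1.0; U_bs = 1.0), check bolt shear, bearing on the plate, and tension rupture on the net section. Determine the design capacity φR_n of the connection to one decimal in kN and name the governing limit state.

504.9 kN (bolt shear governs)

Bolt shear: A_b = π(24)²/4 = 452.39 mm². φR_n = 0.75 × 372 × 452.39 × 4 × 1 = 504.9 kN.
Bearing (16 mm plate, F_u = 400 MPa): end bolts L_c = 50 − 27/2 = 36.5, R_n = min(1.2×36.5×16×400, 2.4×24×16×400) = 280.32 kN/bolt; interior L_c = 68 − 27 = 41, R_n = 314.88 kN/bolt. φR_n = 0.75 × (2×280.32 + 2×314.88) = 892.8 kN.
Tension rupture (net): A_n = (285 − 2×29)×16 = 3632 mm² (U = 1.0, A_e = A_n). φR_n = 0.75 × 400 × 3632 = 1089.6 kN.
Governing: min(504.9, 892.8, 1089.6) = 504.9 kN → bolt shear.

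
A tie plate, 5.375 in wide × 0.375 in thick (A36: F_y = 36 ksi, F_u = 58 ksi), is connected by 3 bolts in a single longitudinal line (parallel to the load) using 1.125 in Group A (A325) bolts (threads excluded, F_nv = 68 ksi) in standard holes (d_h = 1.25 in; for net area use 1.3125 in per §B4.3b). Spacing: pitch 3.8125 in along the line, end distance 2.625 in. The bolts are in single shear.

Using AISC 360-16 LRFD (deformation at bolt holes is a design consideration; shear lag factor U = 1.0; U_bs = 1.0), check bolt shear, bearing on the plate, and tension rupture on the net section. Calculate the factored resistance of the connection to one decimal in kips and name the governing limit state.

66.3 kips (net-section rupture governs)

Bolt shear: A_b = π(1.125)²/4 = 0.99402 in². φR_n = 0.75 × 68 × 0.99402 × 3 × 1 = 152.1 kips.
Bearing (0.375 in plate, F_u = 58 ksi): end bolts L_c = 2.625 − 1.25/2 = 2, R_n = min(1.2×2×0.375×58, 2.4×1.125×0.375×58) = 52.2 kips/bolt; interior L_c = 3.8125 − 1.25 = 2.5625, R_n = 58.725 kips/bolt. φR_n = 0.75 × (1×52.2 + 2×58.725) = 127.2 kips.
Tension rupture (net): A_n = (5.375 − 1×1.3125)×0.375 = 1.5234 in² (U = 1.0, A_e = A_n). φR_n = 0.75 × 58 × 1.5234 = 66.3 kips.
Governing: min(152.1, 127.2, 66.3) = 66.3 kips → net-section rupture.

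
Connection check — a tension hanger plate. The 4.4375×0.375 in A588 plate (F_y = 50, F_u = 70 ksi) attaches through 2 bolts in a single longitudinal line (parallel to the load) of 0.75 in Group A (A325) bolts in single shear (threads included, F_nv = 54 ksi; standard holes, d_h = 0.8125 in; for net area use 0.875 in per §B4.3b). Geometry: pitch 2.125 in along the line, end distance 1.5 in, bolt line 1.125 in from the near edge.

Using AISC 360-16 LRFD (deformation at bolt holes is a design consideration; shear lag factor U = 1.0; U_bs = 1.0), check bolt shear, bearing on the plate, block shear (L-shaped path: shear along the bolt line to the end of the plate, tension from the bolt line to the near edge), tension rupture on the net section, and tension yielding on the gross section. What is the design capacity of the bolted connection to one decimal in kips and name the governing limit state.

35.8 kips (bolt shear governs)

Bolt shear: A_b = π(0.75)²/4 = 0.44179 in². φR_n = 0.75 × 54 × 0.44179 × 2 × 1 = 35.8 kips.
Bearing (0.375 in plate, F_u = 70 ksi): end bolts L_c = 1.5 − 0.8125/2 = 1.09375, R_n = min(1.2×1.09375×0.375×70, 2.4×0.75×0.375×70) = 34.453 kips/bolt; interior L_c = 2.125 − 0.8125 = 1.3125, R_n = 41.344 kips/bolt. φR_n = 0.75 × (1×34.453 + 1×41.344) = 56.8 kips.
Block shear: shear path 1×[1.5+1×2.125] = 1×3.625 in, A_gv = 1.3594, A_nv = 1×(3.625 − 1.5×0.875)×0.375 = 0.86719 in²; tension to near edge: (1.125 − 0.5×0.875)×0.375 = 0.25781 in². R_n = min(0.6×70×0.86719, 0.6×50×1.3594) + 1.0×70×0.25781 = min(36.422, 40.782) + 18.047 = 54.469 kips. φR_n = 0.75 × 54.469 = 40.9 kips.
Tension rupture (net): A_n = (4.4375 − 1×0.875)×0.375 = 1.3359 in² (U = 1.0, A_e = A_n). φR_n = 0.75 × 70 × 1.3359 = 70.1 kips.
Tension yield (gross): A_g = 4.4375×0.375 = 1.6641 in². φR_n = 0.90 × 50 × 1.6641 = 74.9 kips.
Governing: min(35.8, 56.8, 40.9, 70.1, 74.9) = 35.8 kips → bolt shear.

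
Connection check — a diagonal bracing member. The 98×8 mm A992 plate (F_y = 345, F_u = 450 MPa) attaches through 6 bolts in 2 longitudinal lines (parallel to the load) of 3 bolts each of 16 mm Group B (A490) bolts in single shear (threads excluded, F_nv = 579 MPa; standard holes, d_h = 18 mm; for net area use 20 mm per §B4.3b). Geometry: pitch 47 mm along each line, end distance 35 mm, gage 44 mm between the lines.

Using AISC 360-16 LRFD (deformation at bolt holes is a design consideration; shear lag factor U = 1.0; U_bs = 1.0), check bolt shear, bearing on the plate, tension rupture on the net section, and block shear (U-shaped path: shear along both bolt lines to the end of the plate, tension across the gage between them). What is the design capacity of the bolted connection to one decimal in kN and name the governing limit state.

Bolt shear: A_b = π(16)²/4 = 201.06 mm². φR_n = 0.75 × 579 × 201.06 × 6 × 1 = 523.9 kN.
Bearing (8 mm plate, F_u = 450 MPa): end bolts L_c = 35 − 18/2 = 26, R_n = min(1.2×26×8×450, 2.4×16×8×450) = 112.32 kN/bolt; interior L_c = 47 − 18 = 29, R_n = 125.28 kN/bolt. φR_n = 0.75 × (2×112.32 + 4×125.28) = 544.3 kN.
Tension rupture (net): A_n = (98 − 2×20)×8 = 464 mm² (U = 1.0, A_e = A_n). φR_n = 0.75 × 450 × 464 = 156.6 kN.
Block shear: shear path 2×[35+2×47] = 2×129 mm, A_gv = 2064, A_nv = 2×(129 − 2.5×20)×8 = 1264 mm²; tension across gage: (44 − 1×20)×8 = 192 mm². R_n = min(0.6×450×1264, 0.6×345×2064) + 1.0×450×192 = min(341.28, 427.25) + 86.4 = 427.68 kN. φR_n = 0.75 × 427.68 = 320.8 kN.
Governing: min(523.9, 544.3, 156.6, 320.8) = 156.6 kN → net-section rupture.

156.6 kN (net-section rupture governs)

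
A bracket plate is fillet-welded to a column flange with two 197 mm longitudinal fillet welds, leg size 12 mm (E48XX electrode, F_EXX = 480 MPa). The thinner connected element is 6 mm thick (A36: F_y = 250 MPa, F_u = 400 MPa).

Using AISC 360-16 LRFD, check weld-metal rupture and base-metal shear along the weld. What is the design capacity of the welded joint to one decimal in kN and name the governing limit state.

354.6 kN (base-metal shear governs)

Weld metal: throat = 0.707×12 = 8.484 mm, L = 2×197 = 394 mm. φR_n = 0.75 × 0.6 × 480 × 8.484 × 394 = 722.0 kN.
Base metal shear (6 mm plate): yield φR_n = 1.0×0.6×250×6×394 = 354.6 kN; rupture φR_n = 0.75×0.6×400×6×394 = 425.5 kN; take 354.6 kN (yield).
Governing: min(722.0, 354.6) = 354.6 kN → base-metal shear.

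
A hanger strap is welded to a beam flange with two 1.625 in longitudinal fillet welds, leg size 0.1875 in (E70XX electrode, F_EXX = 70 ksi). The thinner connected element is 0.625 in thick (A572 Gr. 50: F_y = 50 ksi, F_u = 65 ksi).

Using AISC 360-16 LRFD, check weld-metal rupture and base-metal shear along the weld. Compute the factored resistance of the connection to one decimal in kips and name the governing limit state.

13.6 kips (weld metal governs)

Weld metal: throat = 0.707×0.1875 = 0.13256 in, L = 2×1.625 = 3.25 in. φR_n = 0.75 × 0.6 × 70 × 0.13256 × 3.25 = 13.6 kips.
Base metal shear (0.625 in plate): yield φR_n = 1.0×0.6×50×0.625×3.25 = 60.9 kips; rupture φR_n = 0.75×0.6×65×0.625×3.25 = 59.4 kips; take 59.4 kips (rupture).
Governing: min(13.6, 59.4) = 13.6 kips → weld metal.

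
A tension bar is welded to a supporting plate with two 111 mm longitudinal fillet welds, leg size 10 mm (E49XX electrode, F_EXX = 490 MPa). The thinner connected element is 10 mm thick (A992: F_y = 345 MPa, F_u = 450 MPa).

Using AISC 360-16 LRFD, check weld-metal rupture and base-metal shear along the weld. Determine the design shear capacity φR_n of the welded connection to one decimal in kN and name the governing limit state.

346.1 kN (weld metal governs)

Weld metal: throat = 0.707×10 = 7.07 mm, L = 2×111 = 222 mm. φR_n = 0.75 × 0.6 × 490 × 7.07 × 222 = 346.1 kN.
Base metal shear (10 mm plate): yield φR_n = 1.0×0.6×345×10×222 = 459.5 kN; rupture φR_n = 0.75×0.6×450×10×222 = 449.6 kN; take 449.6 kN (rupture).
Governing: min(346.1, 449.6) = 346.1 kN → weld metal.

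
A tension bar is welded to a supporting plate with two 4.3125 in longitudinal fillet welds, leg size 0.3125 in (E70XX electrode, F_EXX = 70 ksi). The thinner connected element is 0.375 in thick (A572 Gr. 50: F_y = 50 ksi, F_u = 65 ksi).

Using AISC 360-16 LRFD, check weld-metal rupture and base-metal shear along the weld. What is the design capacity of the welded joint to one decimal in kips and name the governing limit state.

60.0 kips (weld metal governs)

Weld metal: throat = 0.707×0.3125 = 0.22094 in, L = 2×4.3125 = 8.625 in. φR_n = 0.75 × 0.6 × 70 × 0.22094 × 8.625 = 60.0 kips.
Base metal shear (0.375 in plate): yield φR_n = 1.0×0.6×50×0.375×8.625 = 97.0 kips; rupture φR_n = 0.75×0.6×65×0.375×8.625 = 94.6 kips; take 94.6 kips (rupture).
Governing: min(60.0, 94.6) = 60.0 kips → weld metal.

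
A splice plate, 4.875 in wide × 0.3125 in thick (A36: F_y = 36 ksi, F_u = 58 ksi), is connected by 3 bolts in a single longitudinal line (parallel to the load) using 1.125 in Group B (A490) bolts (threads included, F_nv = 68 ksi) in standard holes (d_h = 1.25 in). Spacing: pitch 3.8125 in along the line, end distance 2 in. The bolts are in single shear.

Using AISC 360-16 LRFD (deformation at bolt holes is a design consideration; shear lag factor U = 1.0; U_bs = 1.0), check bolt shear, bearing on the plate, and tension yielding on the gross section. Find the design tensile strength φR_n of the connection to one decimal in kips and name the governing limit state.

49.4 kips (gross-section yield governs)

Bolt shear: A_b = π(1.125)²/4 = 0.99402 in². φR_n = 0.75 × 68 × 0.99402 × 3 × 1 = 152.1 kips.
Bearing (0.3125 in plate, F_u = 58 ksi): end bolts L_c = 2 − 1.25/2 = 1.375, R_n = min(1.2×1.375×0.3125×58, 2.4×1.125×0.3125×58) = 29.906 kips/bolt; interior L_c = 3.8125 − 1.25 = 2.5625, R_n = 48.938 kips/bolt. φR_n = 0.75 × (1×29.906 + 2×48.938) = 95.8 kips.
Tension yield (gross): A_g = 4.875×0.3125 = 1.5234 in². φR_n = 0.90 × 36 × 1.5234 = 49.4 kips.
Governing: min(152.1, 95.8, 49.4) = 49.4 kips → gross-section yield.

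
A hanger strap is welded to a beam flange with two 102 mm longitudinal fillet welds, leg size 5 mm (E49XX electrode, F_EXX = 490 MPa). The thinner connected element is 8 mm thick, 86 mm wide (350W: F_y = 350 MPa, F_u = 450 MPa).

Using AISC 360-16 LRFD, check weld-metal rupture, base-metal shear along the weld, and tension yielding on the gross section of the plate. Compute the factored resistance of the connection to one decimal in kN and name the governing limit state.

Weld metal: throat = 0.707×5 = 3.535 mm, L = 2×102 = 204 mm. φR_n = 0.75 × 0.6 × 490 × 3.535 × 204 = 159.0 kN.
Base metal shear (8 mm plate): yield φR_n = 1.0×0.6×350×8×204 = 342.7 kN; rupture φR_n = 0.75×0.6×450×8×204 = 330.5 kN; take 330.5 kN (rupture).
Tension yield (gross): A_g = 86×8 = 688 mm². φR_n = 0.90 × 350 × 688 = 216.7 kN.
Governing: min(159.0, 330.5, 216.7) = 159.0 kN → weld metal.

159.0 kN (weld metal governs)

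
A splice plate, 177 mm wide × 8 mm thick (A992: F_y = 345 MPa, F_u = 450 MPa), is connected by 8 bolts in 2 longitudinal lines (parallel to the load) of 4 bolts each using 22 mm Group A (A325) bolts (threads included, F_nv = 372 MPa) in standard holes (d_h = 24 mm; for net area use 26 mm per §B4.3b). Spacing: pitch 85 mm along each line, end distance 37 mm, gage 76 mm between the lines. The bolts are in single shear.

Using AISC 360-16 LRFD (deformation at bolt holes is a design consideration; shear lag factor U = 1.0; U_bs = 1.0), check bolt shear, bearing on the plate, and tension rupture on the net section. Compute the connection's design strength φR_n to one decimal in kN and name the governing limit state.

337.5 kN (net-section rupture governs)

Bolt shear: A_b = π(22)²/4 = 380.13 mm². φR_n = 0.75 × 372 × 380.13 × 8 × 1 = 848.5 kN.
Bearing (8 mm plate, F_u = 450 MPa): end bolts L_c = 37 − 24/2 = 25, R_n = min(1.2×25×8×450, 2.4×22×8×450) = 108 kN/bolt; interior L_c = 85 − 24 = 61, R_n = 190.08 kN/bolt. φR_n = 0.75 × (2×108 + 6×190.08) = 1017.4 kN.
Tension rupture (net): A_n = (177 − 2×26)×8 = 1000 mm² (U = 1.0, A_e = A_n). φR_n = 0.75 × 450 × 1000 = 337.5 kN.
Governing: min(848.5, 1017.4, 337.5) = 337.5 kN → net-section rupture.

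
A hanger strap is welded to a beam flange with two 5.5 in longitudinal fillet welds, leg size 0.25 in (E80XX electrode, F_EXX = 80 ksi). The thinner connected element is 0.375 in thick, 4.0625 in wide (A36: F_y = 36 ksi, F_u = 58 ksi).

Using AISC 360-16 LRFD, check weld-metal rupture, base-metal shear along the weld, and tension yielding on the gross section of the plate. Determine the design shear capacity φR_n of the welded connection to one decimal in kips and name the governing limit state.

49.4 kips (gross-section yield governs)

Weld metal: throat = 0.707×0.25 = 0.17675 in, L = 2×5.5 = 11 in. φR_n = 0.75 × 0.6 × 80 × 0.17675 × 11 = 70.0 kips.
Base metal shear (0.375 in plate): yield φR_n = 1.0×0.6×36×0.375×11 = 89.1 kips; rupture φR_n = 0.75×0.6×58×0.375×11 = 107.7 kips; take 89.1 kips (yield).
Tension yield (gross): A_g = 4.0625×0.375 = 1.5234 in². φR_n = 0.90 × 36 × 1.5234 = 49.4 kips.
Governing: min(70.0, 89.1, 49.4) = 49.4 kips → gross-section yield.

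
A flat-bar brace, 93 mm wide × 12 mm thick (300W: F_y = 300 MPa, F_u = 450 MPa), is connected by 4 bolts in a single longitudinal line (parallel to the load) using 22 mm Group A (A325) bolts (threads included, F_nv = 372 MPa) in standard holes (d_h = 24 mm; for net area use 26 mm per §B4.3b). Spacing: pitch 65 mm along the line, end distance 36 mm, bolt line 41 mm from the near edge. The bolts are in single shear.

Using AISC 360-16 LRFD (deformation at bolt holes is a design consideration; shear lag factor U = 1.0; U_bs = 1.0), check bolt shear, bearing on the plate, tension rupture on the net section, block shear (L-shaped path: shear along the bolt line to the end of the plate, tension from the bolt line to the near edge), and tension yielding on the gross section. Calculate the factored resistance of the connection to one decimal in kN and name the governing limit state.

Bolt shear: A_b = π(22)²/4 = 380.13 mm². φR_n = 0.75 × 372 × 380.13 × 4 × 1 = 424.2 kN.
Bearing (12 mm plate, F_u = 450 MPa): end bolts L_c = 36 − 24/2 = 24, R_n = min(1.2×24×12×450, 2.4×22×12×450) = 155.52 kN/bolt; interior L_c = 65 − 24 = 41, R_n = 265.68 kN/bolt. φR_n = 0.75 × (1×155.52 + 3×265.68) = 714.4 kN.
Tension rupture (net): A_n = (93 − 1×26)×12 = 804 mm² (U = 1.0, A_e = A_n). φR_n = 0.75 × 450 × 804 = 271.4 kN.
Block shear: shear path 1×[36+3×65] = 1×231 mm, A_gv = 2772, A_nv = 1×(231 − 3.5×26)×12 = 1680 mm²; tension to near edge: (41 − 0.5×26)×12 = 336 mm². R_n = min(0.6×450×1680, 0.6×300×2772) + 1.0×450×336 = min(453.6, 498.96) + 151.2 = 604.8 kN. φR_n = 0.75 × 604.8 = 453.6 kN.
Tension yield (gross): A_g = 93×12 = 1116 mm². φR_n = 0.90 × 300 × 1116 = 301.3 kN.
Governing: min(424.2, 714.4, 271.4, 453.6, 301.3) = 271.4 kN → net-section rupture.

271.4 kN (net-section rupture governs)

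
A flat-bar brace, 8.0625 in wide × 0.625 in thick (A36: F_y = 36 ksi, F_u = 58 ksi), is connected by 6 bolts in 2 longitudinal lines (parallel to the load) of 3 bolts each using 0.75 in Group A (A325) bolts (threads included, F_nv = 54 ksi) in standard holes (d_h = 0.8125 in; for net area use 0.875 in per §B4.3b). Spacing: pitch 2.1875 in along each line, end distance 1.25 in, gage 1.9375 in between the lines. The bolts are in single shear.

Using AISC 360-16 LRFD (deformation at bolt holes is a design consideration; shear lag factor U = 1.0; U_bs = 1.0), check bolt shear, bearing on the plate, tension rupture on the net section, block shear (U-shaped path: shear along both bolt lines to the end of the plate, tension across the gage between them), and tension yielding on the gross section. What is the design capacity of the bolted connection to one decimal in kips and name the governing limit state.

Bolt shear: A_b = π(0.75)²/4 = 0.44179 in². φR_n = 0.75 × 54 × 0.44179 × 6 × 1 = 107.4 kips.
Bearing (0.625 in plate, F_u = 58 ksi): end bolts L_c = 1.25 − 0.8125/2 = 0.84375, R_n = min(1.2×0.84375×0.625×58, 2.4×0.75×0.625×58) = 36.703 kips/bolt; interior L_c = 2.1875 − 0.8125 = 1.375, R_n = 59.813 kips/bolt. φR_n = 0.75 × (2×36.703 + 4×59.813) = 234.5 kips.
Tension rupture (net): A_n = (8.0625 − 2×0.875)×0.625 = 3.9453 in² (U = 1.0, A_e = A_n). φR_n = 0.75 × 58 × 3.9453 = 171.6 kips.
Block shear: shear path 2×[1.25+2×2.1875] = 2×5.625 in, A_gv = 7.0313, A_nv = 2×(5.625 − 2.5×0.875)×0.625 = 4.2969 in²; tension across gage: (1.9375 − 1×0.875)×0.625 = 0.66406 in². R_n = min(0.6×58×4.2969, 0.6×36×7.0313) + 1.0×58×0.66406 = min(149.53, 151.88) + 38.515 = 188.05 kips. φR_n = 0.75 × 188.05 = 141.0 kips.
Tension yield (gross): A_g = 8.0625×0.625 = 5.0391 in². φR_n = 0.90 × 36 × 5.0391 = 163.3 kips.
Governing: min(107.4, 234.5, 171.6, 141.0, 163.3) = 107.4 kips → bolt shear.

107.4 kips (bolt shear governs)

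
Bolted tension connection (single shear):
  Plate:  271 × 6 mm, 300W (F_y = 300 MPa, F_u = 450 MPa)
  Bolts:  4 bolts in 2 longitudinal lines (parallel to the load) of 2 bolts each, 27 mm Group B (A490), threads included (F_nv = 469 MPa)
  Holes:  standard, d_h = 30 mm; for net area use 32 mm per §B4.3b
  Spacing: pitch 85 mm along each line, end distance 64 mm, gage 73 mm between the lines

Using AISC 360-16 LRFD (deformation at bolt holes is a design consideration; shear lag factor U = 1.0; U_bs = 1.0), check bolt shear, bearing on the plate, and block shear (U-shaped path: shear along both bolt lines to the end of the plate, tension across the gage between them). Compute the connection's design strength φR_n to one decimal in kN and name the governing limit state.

Bolt shear: A_b = π(27)²/4 = 572.56 mm². φR_n = 0.75 × 469 × 572.56 × 4 × 1 = 805.6 kN.
Bearing (6 mm plate, F_u = 450 MPa): end bolts L_c = 64 − 30/2 = 49, R_n = min(1.2×49×6×450, 2.4×27×6×450) = 158.76 kN/bolt; interior L_c = 85 − 30 = 55, R_n = 174.96 kN/bolt. φR_n = 0.75 × (2×158.76 + 2×174.96) = 500.6 kN.
Block shear: shear path 2×[64+1×85] = 2×149 mm, A_gv = 1788, A_nv = 2×(149 − 1.5×32)×6 = 1212 mm²; tension across gage: (73 − 1×32)×6 = 246 mm². R_n = min(0.6×450×1212, 0.6×300×1788) + 1.0×450×246 = min(327.24, 321.84) + 110.7 = 432.54 kN. φR_n = 0.75 × 432.54 = 324.4 kN.
Governing: min(805.6, 500.6, 324.4) = 324.4 kN → block shear.

324.4 kN (block shear governs)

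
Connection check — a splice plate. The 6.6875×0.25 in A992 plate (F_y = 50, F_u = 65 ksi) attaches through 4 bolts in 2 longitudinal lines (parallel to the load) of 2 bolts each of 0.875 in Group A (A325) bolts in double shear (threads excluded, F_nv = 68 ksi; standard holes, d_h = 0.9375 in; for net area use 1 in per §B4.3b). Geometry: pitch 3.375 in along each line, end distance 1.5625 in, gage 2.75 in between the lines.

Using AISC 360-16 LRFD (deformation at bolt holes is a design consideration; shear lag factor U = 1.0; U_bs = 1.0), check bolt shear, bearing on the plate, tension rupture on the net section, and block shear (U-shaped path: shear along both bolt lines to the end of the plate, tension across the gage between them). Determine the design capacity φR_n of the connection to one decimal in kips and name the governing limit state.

57.1 kips (net-section rupture governs)

Bolt shear: A_b = π(0.875)²/4 = 0.60132 in². φR_n = 0.75 × 68 × 0.60132 × 4 × 2 = 245.3 kips.
Bearing (0.25 in plate, F_u = 65 ksi): end bolts L_c = 1.5625 − 0.9375/2 = 1.09375, R_n = min(1.2×1.09375×0.25×65, 2.4×0.875×0.25×65) = 21.328 kips/bolt; interior L_c = 3.375 − 0.9375 = 2.4375, R_n = 34.125 kips/bolt. φR_n = 0.75 × (2×21.328 + 2×34.125) = 83.2 kips.
Tension rupture (net): A_n = (6.6875 − 2×1)×0.25 = 1.1719 in² (U = 1.0, A_e = A_n). φR_n = 0.75 × 65 × 1.1719 = 57.1 kips.
Block shear: shear path 2×[1.5625+1×3.375] = 2×4.9375 in, A_gv = 2.4688, A_nv = 2×(4.9375 − 1.5×1)×0.25 = 1.7188 in²; tension across gage: (2.75 − 1×1)×0.25 = 0.4375 in². R_n = min(0.6×65×1.7188, 0.6×50×2.4688) + 1.0×65×0.4375 = min(67.033, 74.064) + 28.438 = 95.471 kips. φR_n = 0.75 × 95.471 = 71.6 kips.
Governing: min(245.3, 83.2, 57.1, 71.6) = 57.1 kips → net-section rupture.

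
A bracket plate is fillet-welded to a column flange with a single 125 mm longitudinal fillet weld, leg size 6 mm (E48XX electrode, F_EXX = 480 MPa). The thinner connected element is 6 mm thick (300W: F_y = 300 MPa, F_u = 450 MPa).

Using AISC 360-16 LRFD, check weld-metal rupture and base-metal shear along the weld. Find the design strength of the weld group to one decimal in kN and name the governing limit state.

114.5 kN (weld metal governs)

Weld metal: throat = 0.707×6 = 4.242 mm, L = 125 mm. φR_n = 0.75 × 0.6 × 480 × 4.242 × 125 = 114.5 kN.
Base metal shear (6 mm plate): yield φR_n = 1.0×0.6×300×6×125 = 135.0 kN; rupture φR_n = 0.75×0.6×450×6×125 = 151.9 kN; take 135.0 kN (yield).
Governing: min(114.5, 135.0) = 114.5 kN → weld metal.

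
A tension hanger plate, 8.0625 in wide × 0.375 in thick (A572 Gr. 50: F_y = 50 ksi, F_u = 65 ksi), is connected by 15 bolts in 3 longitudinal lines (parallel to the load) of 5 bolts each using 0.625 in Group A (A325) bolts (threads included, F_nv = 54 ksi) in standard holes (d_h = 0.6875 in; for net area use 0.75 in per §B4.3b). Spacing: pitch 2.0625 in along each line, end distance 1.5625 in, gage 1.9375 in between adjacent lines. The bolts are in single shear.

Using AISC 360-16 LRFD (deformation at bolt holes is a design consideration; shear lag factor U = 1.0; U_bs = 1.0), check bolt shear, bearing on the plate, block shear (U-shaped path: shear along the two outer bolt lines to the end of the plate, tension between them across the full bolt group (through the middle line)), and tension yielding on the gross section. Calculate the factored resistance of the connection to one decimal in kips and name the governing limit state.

Bolt shear: A_b = π(0.625)²/4 = 0.3068 in². φR_n = 0.75 × 54 × 0.3068 × 15 × 1 = 186.4 kips.
Bearing (0.375 in plate, F_u = 65 ksi): end bolts L_c = 1.5625 − 0.6875/2 = 1.21875, R_n = min(1.2×1.21875×0.375×65, 2.4×0.625×0.375×65) = 35.648 kips/bolt; interior L_c = 2.0625 − 0.6875 = 1.375, R_n = 36.563 kips/bolt. φR_n = 0.75 × (3×35.648 + 12×36.563) = 409.3 kips.
Block shear: shear path 2×[1.5625+4×2.0625] = 2×9.8125 in, A_gv = 7.3594, A_nv = 2×(9.8125 − 4.5×0.75)×0.375 = 4.8281 in²; tension across gage: (3.875 − 2×0.75)×0.375 = 0.89063 in². R_n = min(0.6×65×4.8281, 0.6×50×7.3594) + 1.0×65×0.89063 = min(188.3, 220.78) + 57.891 = 246.19 kips. φR_n = 0.75 × 246.19 = 184.6 kips.
Tension yield (gross): A_g = 8.0625×0.375 = 3.0234 in². φR_n = 0.90 × 50 × 3.0234 = 136.1 kips.
Governing: min(186.4, 409.3, 184.6, 136.1) = 136.1 kips → gross-section yield.

136.1 kips (gross-section yield governs)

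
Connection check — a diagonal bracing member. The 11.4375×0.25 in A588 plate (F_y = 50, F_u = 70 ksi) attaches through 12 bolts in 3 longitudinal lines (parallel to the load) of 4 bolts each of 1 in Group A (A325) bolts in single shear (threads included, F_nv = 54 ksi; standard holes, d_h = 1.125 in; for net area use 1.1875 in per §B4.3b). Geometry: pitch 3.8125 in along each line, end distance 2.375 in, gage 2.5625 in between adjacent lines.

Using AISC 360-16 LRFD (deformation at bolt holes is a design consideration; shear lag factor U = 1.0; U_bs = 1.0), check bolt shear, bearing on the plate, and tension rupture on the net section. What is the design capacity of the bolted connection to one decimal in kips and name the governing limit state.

103.4 kips (net-section rupture governs)

Bolt shear: A_b = π(1)²/4 = 0.7854 in². φR_n = 0.75 × 54 × 0.7854 × 12 × 1 = 381.7 kips.
Bearing (0.25 in plate, F_u = 70 ksi): end bolts L_c = 2.375 − 1.125/2 = 1.8125, R_n = min(1.2×1.8125×0.25×70, 2.4×1×0.25×70) = 38.063 kips/bolt; interior L_c = 3.8125 − 1.125 = 2.6875, R_n = 42 kips/bolt. φR_n = 0.75 × (3×38.063 + 9×42) = 369.1 kips.
Tension rupture (net): A_n = (11.4375 − 3×1.1875)×0.25 = 1.9688 in² (U = 1.0, A_e = A_n). φR_n = 0.75 × 70 × 1.9688 = 103.4 kips.
Governing: min(381.7, 369.1, 103.4) = 103.4 kips → net-section rupture.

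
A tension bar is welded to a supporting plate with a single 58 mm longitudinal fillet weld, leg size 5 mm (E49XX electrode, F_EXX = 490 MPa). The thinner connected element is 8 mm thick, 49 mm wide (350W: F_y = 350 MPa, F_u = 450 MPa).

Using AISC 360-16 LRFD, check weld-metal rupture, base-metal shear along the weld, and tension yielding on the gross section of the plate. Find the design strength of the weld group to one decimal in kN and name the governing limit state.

45.2 kN (weld metal governs)

Weld metal: throat = 0.707×5 = 3.535 mm, L = 58 mm. φR_n = 0.75 × 0.6 × 490 × 3.535 × 58 = 45.2 kN.
Base metal shear (8 mm plate): yield φR_n = 1.0×0.6×350×8×58 = 97.4 kN; rupture φR_n = 0.75×0.6×450×8×58 = 94.0 kN; take 94.0 kN (rupture).
Tension yield (gross): A_g = 49×8 = 392 mm². φR_n = 0.90 × 350 × 392 = 123.5 kN.
Governing: min(45.2, 94.0, 123.5) = 45.2 kN → weld metal.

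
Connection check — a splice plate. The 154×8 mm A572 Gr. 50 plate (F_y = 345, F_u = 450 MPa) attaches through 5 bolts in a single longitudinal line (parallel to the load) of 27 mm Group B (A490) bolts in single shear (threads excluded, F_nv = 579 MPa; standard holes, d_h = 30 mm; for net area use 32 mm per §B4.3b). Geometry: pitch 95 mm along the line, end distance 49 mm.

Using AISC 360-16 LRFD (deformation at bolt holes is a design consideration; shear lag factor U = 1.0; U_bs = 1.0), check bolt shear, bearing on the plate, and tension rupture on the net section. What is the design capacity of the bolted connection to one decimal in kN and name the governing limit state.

Bolt shear: A_b = π(27)²/4 = 572.56 mm². φR_n = 0.75 × 579 × 572.56 × 5 × 1 = 1243.2 kN.
Bearing (8 mm plate, F_u = 450 MPa): end bolts L_c = 49 − 30/2 = 34, R_n = min(1.2×34×8×450, 2.4×27×8×450) = 146.88 kN/bolt; interior L_c = 95 − 30 = 65, R_n = 233.28 kN/bolt. φR_n = 0.75 × (1×146.88 + 4×233.28) = 810.0 kN.
Tension rupture (net): A_n = (154 − 1×32)×8 = 976 mm² (U = 1.0, A_e = A_n). φR_n = 0.75 × 450 × 976 = 329.4 kN.
Governing: min(1243.2, 810.0, 329.4) = 329.4 kN → net-section rupture.

329.4 kN (net-section rupture governs)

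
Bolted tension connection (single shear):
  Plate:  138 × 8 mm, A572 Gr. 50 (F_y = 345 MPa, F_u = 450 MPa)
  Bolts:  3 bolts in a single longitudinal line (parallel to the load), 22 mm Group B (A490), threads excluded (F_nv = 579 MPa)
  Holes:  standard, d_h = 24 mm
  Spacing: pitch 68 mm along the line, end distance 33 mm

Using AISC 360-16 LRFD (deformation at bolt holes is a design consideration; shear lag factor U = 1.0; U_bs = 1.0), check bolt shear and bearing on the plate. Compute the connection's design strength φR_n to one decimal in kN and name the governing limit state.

Bolt shear: A_b = π(22)²/4 = 380.13 mm². φR_n = 0.75 × 579 × 380.13 × 3 × 1 = 495.2 kN.
Bearing (8 mm plate, F_u = 450 MPa): end bolts L_c = 33 − 24/2 = 21, R_n = min(1.2×21×8×450, 2.4×22×8×450) = 90.72 kN/bolt; interior L_c = 68 − 24 = 44, R_n = 190.08 kN/bolt. φR_n = 0.75 × (1×90.72 + 2×190.08) = 353.2 kN.
Governing: min(495.2, 353.2) = 353.2 kN → bearing.

353.2 kN (bearing governs)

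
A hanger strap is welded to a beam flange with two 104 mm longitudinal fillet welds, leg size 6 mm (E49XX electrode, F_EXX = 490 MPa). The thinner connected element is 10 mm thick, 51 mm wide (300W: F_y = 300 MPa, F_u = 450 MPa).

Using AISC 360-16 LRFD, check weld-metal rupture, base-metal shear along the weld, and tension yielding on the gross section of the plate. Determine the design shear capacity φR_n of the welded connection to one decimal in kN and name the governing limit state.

137.7 kN (gross-section yield governs)

Weld metal: throat = 0.707×6 = 4.242 mm, L = 2×104 = 208 mm. φR_n = 0.75 × 0.6 × 490 × 4.242 × 208 = 194.6 kN.
Base metal shear (10 mm plate): yield φR_n = 1.0×0.6×300×10×208 = 374.4 kN; rupture φR_n = 0.75×0.6×450×10×208 = 421.2 kN; take 374.4 kN (yield).
Tension yield (gross): A_g = 51×10 = 510 mm². φR_n = 0.90 × 300 × 510 = 137.7 kN.
Governing: min(194.6, 374.4, 137.7) = 137.7 kN → gross-section yield.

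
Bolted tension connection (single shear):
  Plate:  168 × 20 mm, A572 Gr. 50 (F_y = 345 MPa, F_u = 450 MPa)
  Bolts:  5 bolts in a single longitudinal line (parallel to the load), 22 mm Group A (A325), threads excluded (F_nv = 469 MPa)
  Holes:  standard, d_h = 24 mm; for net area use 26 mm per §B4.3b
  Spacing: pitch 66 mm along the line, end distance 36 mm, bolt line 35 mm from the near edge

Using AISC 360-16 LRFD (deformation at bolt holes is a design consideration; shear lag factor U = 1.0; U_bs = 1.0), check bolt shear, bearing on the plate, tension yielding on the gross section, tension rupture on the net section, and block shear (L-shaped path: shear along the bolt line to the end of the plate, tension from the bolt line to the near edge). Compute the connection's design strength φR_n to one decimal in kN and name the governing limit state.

668.6 kN (bolt shear governs)

Bolt shear: A_b = π(22)²/4 = 380.13 mm². φR_n = 0.75 × 469 × 380.13 × 5 × 1 = 668.6 kN.
Bearing (20 mm plate, F_u = 450 MPa): end bolts L_c = 36 − 24/2 = 24, R_n = min(1.2×24×20×450, 2.4×22×20×450) = 259.2 kN/bolt; interior L_c = 66 − 24 = 42, R_n = 453.6 kN/bolt. φR_n = 0.75 × (1×259.2 + 4×453.6) = 1555.2 kN.
Tension yield (gross): A_g = 168×20 = 3360 mm². φR_n = 0.90 × 345 × 3360 = 1043.3 kN.
Tension rupture (net): A_n = (168 − 1×26)×20 = 2840 mm² (U = 1.0, A_e = A_n). φR_n = 0.75 × 450 × 2840 = 958.5 kN.
Block shear: shear path 1×[36+4×66] = 1×300 mm, A_gv = 6000, A_nv = 1×(300 − 4.5×26)×20 = 3660 mm²; tension to near edge: (35 − 0.5×26)×20 = 440 mm². R_n = min(0.6×450×3660, 0.6×345×6000) + 1.0×450×440 = min(988.2, 1242) + 198 = 1186.2 kN. φR_n = 0.75 × 1186.2 = 889.7 kN.
Governing: min(668.6, 1555.2, 1043.3, 958.5, 889.7) = 668.6 kN → bolt shear.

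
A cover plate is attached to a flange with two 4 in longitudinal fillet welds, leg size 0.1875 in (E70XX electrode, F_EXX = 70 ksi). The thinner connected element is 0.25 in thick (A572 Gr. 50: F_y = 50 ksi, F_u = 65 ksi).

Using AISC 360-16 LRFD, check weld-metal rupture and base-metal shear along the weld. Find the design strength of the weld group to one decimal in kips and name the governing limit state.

Weld metal: throat = 0.707×0.1875 = 0.13256 in, L = 2×4 = 8 in. φR_n = 0.75 × 0.6 × 70 × 0.13256 × 8 = 33.4 kips.
Base metal shear (0.25 in plate): yield φR_n = 1.0×0.6×50×0.25×8 = 60.0 kips; rupture φR_n = 0.75×0.6×65×0.25×8 = 58.5 kips; take 58.5 kips (rupture).
Governing: min(33.4, 58.5) = 33.4 kips → weld metal.

33.4 kips (weld metal governs)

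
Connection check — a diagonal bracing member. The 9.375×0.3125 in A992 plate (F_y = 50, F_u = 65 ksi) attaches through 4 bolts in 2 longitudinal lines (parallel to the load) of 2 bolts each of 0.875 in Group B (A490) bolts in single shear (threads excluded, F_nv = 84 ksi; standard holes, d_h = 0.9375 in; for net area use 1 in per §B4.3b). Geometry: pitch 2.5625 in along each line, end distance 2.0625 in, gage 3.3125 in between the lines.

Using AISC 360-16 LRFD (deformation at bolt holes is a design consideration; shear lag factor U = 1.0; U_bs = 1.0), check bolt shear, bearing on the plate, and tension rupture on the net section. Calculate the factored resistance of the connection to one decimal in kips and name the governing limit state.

112.4 kips (net-section rupture governs)

Bolt shear: A_b = π(0.875)²/4 = 0.60132 in². φR_n = 0.75 × 84 × 0.60132 × 4 × 1 = 151.5 kips.
Bearing (0.3125 in plate, F_u = 65 ksi): end bolts L_c = 2.0625 − 0.9375/2 = 1.59375, R_n = min(1.2×1.59375×0.3125×65, 2.4×0.875×0.3125×65) = 38.848 kips/bolt; interior L_c = 2.5625 − 0.9375 = 1.625, R_n = 39.609 kips/bolt. φR_n = 0.75 × (2×38.848 + 2×39.609) = 117.7 kips.
Tension rupture (net): A_n = (9.375 − 2×1)×0.3125 = 2.3047 in² (U = 1.0, A_e = A_n). φR_n = 0.75 × 65 × 2.3047 = 112.4 kips.
Governing: min(151.5, 117.7, 112.4) = 112.4 kips → net-section rupture.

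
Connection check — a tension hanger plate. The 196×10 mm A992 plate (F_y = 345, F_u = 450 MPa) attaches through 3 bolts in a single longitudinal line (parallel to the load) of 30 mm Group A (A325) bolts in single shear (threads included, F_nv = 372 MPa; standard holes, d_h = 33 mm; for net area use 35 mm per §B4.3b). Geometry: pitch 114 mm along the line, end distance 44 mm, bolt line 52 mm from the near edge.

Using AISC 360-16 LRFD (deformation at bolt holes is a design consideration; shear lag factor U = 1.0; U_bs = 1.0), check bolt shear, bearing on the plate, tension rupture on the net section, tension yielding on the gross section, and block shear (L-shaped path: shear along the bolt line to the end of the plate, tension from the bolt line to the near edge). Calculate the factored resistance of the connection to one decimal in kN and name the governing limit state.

Bolt shear: A_b = π(30)²/4 = 706.86 mm². φR_n = 0.75 × 372 × 706.86 × 3 × 1 = 591.6 kN.
Bearing (10 mm plate, F_u = 450 MPa): end bolts L_c = 44 − 33/2 = 27.5, R_n = min(1.2×27.5×10×450, 2.4×30×10×450) = 148.5 kN/bolt; interior L_c = 114 − 33 = 81, R_n = 324 kN/bolt. φR_n = 0.75 × (1×148.5 + 2×324) = 597.4 kN.
Tension rupture (net): A_n = (196 − 1×35)×10 = 1610 mm² (U = 1.0, A_e = A_n). φR_n = 0.75 × 450 × 1610 = 543.4 kN.
Tension yield (gross): A_g = 196×10 = 1960 mm². φR_n = 0.90 × 345 × 1960 = 608.6 kN.
Block shear: shear path 1×[44+2×114] = 1×272 mm, A_gv = 2720, A_nv = 1×(272 − 2.5×35)×10 = 1845 mm²; tension to near edge: (52 − 0.5×35)×10 = 345 mm². R_n = min(0.6×450×1845, 0.6×345×2720) + 1.0×450×345 = min(498.15, 563.04) + 155.25 = 653.4 kN. φR_n = 0.75 × 653.4 = 490.1 kN.
Governing: min(591.6, 597.4, 543.4, 608.6, 490.1) = 490.1 kN → block shear.

490.1 kN (block shear governs)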